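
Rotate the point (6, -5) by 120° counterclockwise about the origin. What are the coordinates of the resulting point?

Rotation matrix for 120°: [[cos 120°, -sin 120°], [sin 120°, cos 120°]] ≈ [[-0.500000, -0.866025], [0.866025, -0.500000]]
[[-0.500000, -0.866025], [0.866025, -0.500000]] × [6, -5]ᵀ ≈ [1.3301, 7.6962]ᵀ
Result: (1.3301, 7.6962)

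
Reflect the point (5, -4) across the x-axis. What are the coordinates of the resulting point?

Reflection across x-axis: (5, -4) → (5, 4)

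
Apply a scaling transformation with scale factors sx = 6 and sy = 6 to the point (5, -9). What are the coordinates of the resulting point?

Scaling matrix:
[[6, 0], [0, 6]]
Result: (5 × 6, -9 × 6) = (30, -54)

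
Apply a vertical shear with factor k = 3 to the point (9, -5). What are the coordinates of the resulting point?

Shear matrix for vertical shear with factor k = 3:
[[1, 0], [3, 1]]
Result: (9, -5) → (9, 22)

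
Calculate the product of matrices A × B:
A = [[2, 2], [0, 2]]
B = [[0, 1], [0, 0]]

Matrix multiplication:
C[0][0] = 2×0 + 2×0 = 0
C[0][1] = 2×1 + 2×0 = 2
C[1][0] = 0×0 + 2×0 = 0
C[1][1] = 0×1 + 2×0 = 0
Result: [[0, 2], [0, 0]]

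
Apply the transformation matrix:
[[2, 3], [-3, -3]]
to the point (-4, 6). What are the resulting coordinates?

Matrix multiplication:
[[2, 3], [-3, -3]] × [-4, 6]ᵀ
= [(2)(-4) + (3)(6), (-3)(-4) + (-3)(6)]ᵀ
= [10, -6]ᵀ
Result: (10, -6)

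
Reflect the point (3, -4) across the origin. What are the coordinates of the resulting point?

Reflection across origin: (3, -4) → (-3, 4)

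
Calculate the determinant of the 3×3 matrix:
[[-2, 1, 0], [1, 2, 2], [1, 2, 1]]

Expansion along first row:
det = -2·det([[2,2],[2,1]]) - 1·det([[1,2],[1,1]]) + 0·det([[1,2],[1,2]])
    = -2·(2·1 - 2·2) - 1·(1·1 - 2·1) + 0·(1·2 - 2·1)
    = -2·-2 - 1·-1 + 0·0
    = 4 + 1 + 0 = 5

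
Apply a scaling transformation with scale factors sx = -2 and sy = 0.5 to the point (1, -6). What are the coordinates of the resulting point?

Scaling matrix:
[[-2, 0], [0, 0.50]]
Result: (1 × -2, -6 × 0.5) = (-2, -3)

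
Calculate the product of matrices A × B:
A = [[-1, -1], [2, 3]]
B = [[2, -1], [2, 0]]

Matrix multiplication:
C[0][0] = -1×2 + -1×2 = -4
C[0][1] = -1×-1 + -1×0 = 1
C[1][0] = 2×2 + 3×2 = 10
C[1][1] = 2×-1 + 3×0 = -2
Result: [[-4, 1], [10, -2]]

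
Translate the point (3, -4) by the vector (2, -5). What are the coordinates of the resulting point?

Translation by (2, -5) (homogeneous matrix [[1, 0, 2], [0, 1, -5], [0, 0, 1]]):
x' = 3 + 2 = 5
y' = -4 + -5 = -9
Result: (5, -9)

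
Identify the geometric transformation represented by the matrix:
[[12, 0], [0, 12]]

This matrix represents: uniform scaling by factor 12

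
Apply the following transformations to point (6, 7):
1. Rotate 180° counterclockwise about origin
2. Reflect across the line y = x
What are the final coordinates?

Step 1: Rotate 180° → (-6, -7)
Step 2: Reflect across line y = x → (-7, -6)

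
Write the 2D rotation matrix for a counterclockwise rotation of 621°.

Rotation matrix formula: [[cos θ, -sin θ], [sin θ, cos θ]]
For θ = 621°:
cos(621°) = -0.1564
sin(621°) = -0.9877
Result: [[-0.1564, 0.9877], [-0.9877, -0.1564]]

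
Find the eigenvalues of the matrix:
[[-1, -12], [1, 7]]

Characteristic equation: det(A - λI) = 0
λ² - (trace)λ + (det) = 0
trace = -1 + 7 = 6, det = (-1)(7) - (-12)(1) = 5
λ² - (6)λ + (5) = 0
λ = (6 ± √((6)² - 4·(5))) / 2 = (6 ± √16) / 2
Solving: λ = 1, 5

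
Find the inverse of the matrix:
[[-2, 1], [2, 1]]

For [[a,b],[c,d]], inverse = (1/det)·[[d,-b],[-c,a]]
det = (-2)(1) - (1)(2) = -2 - 2 = -4
Inverse = (1/-4)·[[1, -1], [-2, -2]]
= [[-1/4, 1/4], [1/2, 1/2]]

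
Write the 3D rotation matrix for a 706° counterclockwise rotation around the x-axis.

Rotation matrix for counterclockwise 706° around x-axis:
cos(706°) = 0.9703, sin(706°) = -0.2419
Result: [[1, 0, 0], [0, 0.9703, 0.2419], [0, -0.2419, 0.9703]]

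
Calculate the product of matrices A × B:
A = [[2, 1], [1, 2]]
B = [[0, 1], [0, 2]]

Matrix multiplication:
C[0][0] = 2×0 + 1×0 = 0
C[0][1] = 2×1 + 1×2 = 4
C[1][0] = 1×0 + 2×0 = 0
C[1][1] = 1×1 + 2×2 = 5
Result: [[0, 4], [0, 5]]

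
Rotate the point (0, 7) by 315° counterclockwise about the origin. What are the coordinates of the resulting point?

Rotation matrix for 315°: [[cos 315°, -sin 315°], [sin 315°, cos 315°]] ≈ [[0.707107, 0.707107], [-0.707107, 0.707107]]
[[0.707107, 0.707107], [-0.707107, 0.707107]] × [0, 7]ᵀ ≈ [4.9497, 4.9497]ᵀ
Result: (4.9497, 4.9497)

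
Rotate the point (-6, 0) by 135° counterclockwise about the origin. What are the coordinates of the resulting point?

Rotation matrix for 135°: [[cos 135°, -sin 135°], [sin 135°, cos 135°]] ≈ [[-0.707107, -0.707107], [0.707107, -0.707107]]
[[-0.707107, -0.707107], [0.707107, -0.707107]] × [-6, 0]ᵀ ≈ [4.2426, -4.2426]ᵀ
Result: (4.2426, -4.2426)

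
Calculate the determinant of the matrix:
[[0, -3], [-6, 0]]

For a 2×2 matrix [[a, b], [c, d]], det = ad - bc
det = (0)(0) - (-3)(-6) = 0 - 18 = -18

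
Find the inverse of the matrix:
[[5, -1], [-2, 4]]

For [[a,b],[c,d]], inverse = (1/det)·[[d,-b],[-c,a]]
det = (5)(4) - (-1)(-2) = 20 - 2 = 18
Inverse = (1/18)·[[4, 1], [2, 5]]
= [[2/9, 1/18], [1/9, 5/18]]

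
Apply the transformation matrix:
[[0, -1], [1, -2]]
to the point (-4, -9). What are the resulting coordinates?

Matrix multiplication:
[[0, -1], [1, -2]] × [-4, -9]ᵀ
= [(0)(-4) + (-1)(-9), (1)(-4) + (-2)(-9)]ᵀ
= [9, 14]ᵀ
Result: (9, 14)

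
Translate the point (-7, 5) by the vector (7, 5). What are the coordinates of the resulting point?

Translation by (7, 5) (homogeneous matrix [[1, 0, 7], [0, 1, 5], [0, 0, 1]]):
x' = -7 + 7 = 0
y' = 5 + 5 = 10
Result: (0, 10)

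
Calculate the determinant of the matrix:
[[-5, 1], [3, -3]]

For a 2×2 matrix [[a, b], [c, d]], det = ad - bc
det = (-5)(-3) - (1)(3) = 15 - 3 = 12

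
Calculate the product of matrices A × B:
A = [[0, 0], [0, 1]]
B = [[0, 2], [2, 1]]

Matrix multiplication:
C[0][0] = 0×0 + 0×2 = 0
C[0][1] = 0×2 + 0×1 = 0
C[1][0] = 0×0 + 1×2 = 2
C[1][1] = 0×2 + 1×1 = 1
Result: [[0, 0], [2, 1]]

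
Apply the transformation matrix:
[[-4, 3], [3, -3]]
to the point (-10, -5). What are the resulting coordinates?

Matrix multiplication:
[[-4, 3], [3, -3]] × [-10, -5]ᵀ
= [(-4)(-10) + (3)(-5), (3)(-10) + (-3)(-5)]ᵀ
= [25, -15]ᵀ
Result: (25, -15)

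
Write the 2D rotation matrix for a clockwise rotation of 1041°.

Rotation matrix formula: [[cos θ, -sin θ], [sin θ, cos θ]]
A clockwise rotation by 1041° is equivalent to a counterclockwise rotation by -1041°.
For θ = -1041°:
cos(-1041°) = 0.7771
sin(-1041°) = 0.6293
Result: [[0.7771, -0.6293], [0.6293, 0.7771]]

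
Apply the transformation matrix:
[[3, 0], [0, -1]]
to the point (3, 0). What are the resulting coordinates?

Matrix multiplication:
[[3, 0], [0, -1]] × [3, 0]ᵀ
= [(3)(3) + (0)(0), (0)(3) + (-1)(0)]ᵀ
= [9, 0]ᵀ
Result: (9, 0)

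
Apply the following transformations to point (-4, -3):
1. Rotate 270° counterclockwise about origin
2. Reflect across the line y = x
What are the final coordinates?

Step 1: Rotate 270° → (-3, 4)
Step 2: Reflect across line y = x → (4, -3)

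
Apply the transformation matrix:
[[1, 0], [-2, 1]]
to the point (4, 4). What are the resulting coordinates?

Matrix multiplication:
[[1, 0], [-2, 1]] × [4, 4]ᵀ
= [(1)(4) + (0)(4), (-2)(4) + (1)(4)]ᵀ
= [4, -4]ᵀ
Result: (4, -4)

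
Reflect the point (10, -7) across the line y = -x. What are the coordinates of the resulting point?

Reflection across line y = -x: (10, -7) → (7, -10)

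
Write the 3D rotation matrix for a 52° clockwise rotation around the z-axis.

Rotation matrix for clockwise 52° around z-axis:
A clockwise rotation by 52° is a counterclockwise rotation by -52°.
cos(-52°) = 0.6157, sin(-52°) = -0.7880
Result: [[0.6157, 0.7880, 0], [-0.7880, 0.6157, 0], [0, 0, 1]]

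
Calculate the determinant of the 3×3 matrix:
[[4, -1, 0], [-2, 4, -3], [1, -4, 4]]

Expansion along first row:
det = 4·det([[4,-3],[-4,4]]) - -1·det([[-2,-3],[1,4]]) + 0·det([[-2,4],[1,-4]])
    = 4·(4·4 - -3·-4) - -1·(-2·4 - -3·1) + 0·(-2·-4 - 4·1)
    = 4·4 - -1·-5 + 0·4
    = 16 + -5 + 0 = 11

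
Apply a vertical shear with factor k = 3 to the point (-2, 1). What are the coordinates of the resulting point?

Shear matrix for vertical shear with factor k = 3:
[[1, 0], [3, 1]]
Result: (-2, 1) → (-2, -5)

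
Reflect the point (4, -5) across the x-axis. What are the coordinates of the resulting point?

Reflection across x-axis: (4, -5) → (4, 5)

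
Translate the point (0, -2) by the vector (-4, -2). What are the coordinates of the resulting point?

Translation by (-4, -2) (homogeneous matrix [[1, 0, -4], [0, 1, -2], [0, 0, 1]]):
x' = 0 + -4 = -4
y' = -2 + -2 = -4
Result: (-4, -4)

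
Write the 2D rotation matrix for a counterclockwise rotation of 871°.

Rotation matrix formula: [[cos θ, -sin θ], [sin θ, cos θ]]
For θ = 871°:
cos(871°) = -0.8746
sin(871°) = 0.4848
Result: [[-0.8746, -0.4848], [0.4848, -0.8746]]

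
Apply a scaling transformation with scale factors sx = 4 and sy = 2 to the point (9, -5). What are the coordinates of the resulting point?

Scaling matrix:
[[4, 0], [0, 2]]
Result: (9 × 4, -5 × 2) = (36, -10)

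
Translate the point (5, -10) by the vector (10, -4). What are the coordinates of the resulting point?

Translation by (10, -4) (homogeneous matrix [[1, 0, 10], [0, 1, -4], [0, 0, 1]]):
x' = 5 + 10 = 15
y' = -10 + -4 = -14
Result: (15, -14)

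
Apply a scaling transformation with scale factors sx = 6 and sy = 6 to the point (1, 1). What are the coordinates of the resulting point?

Scaling matrix:
[[6, 0], [0, 6]]
Result: (1 × 6, 1 × 6) = (6, 6)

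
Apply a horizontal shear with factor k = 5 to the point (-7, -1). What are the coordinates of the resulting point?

Shear matrix for horizontal shear with factor k = 5:
[[1, 5], [0, 1]]
Result: (-7, -1) → (-12, -1)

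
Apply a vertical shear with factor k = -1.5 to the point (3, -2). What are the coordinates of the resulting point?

Shear matrix for vertical shear with factor k = -1.5:
[[1, 0], [-1.50, 1]]
Result: (3, -2) → (3, -6.5)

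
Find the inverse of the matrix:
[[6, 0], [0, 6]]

For [[a,b],[c,d]], inverse = (1/det)·[[d,-b],[-c,a]]
det = (6)(6) - (0)(0) = 36 - 0 = 36
Inverse = (1/36)·[[6, 0], [0, 6]]
= [[1/6, 0], [0, 1/6]]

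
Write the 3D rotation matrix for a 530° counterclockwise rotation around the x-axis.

Rotation matrix for counterclockwise 530° around x-axis:
cos(530°) = -0.9848, sin(530°) = 0.1736
Result: [[1, 0, 0], [0, -0.9848, -0.1736], [0, 0.1736, -0.9848]]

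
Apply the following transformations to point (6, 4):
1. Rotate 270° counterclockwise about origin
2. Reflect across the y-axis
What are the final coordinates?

Step 1: Rotate 270° → (4, -6)
Step 2: Reflect across y-axis → (-4, -6)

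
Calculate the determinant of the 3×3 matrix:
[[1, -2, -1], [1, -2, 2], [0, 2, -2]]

Expansion along first row:
det = 1·det([[-2,2],[2,-2]]) - -2·det([[1,2],[0,-2]]) + -1·det([[1,-2],[0,2]])
    = 1·(-2·-2 - 2·2) - -2·(1·-2 - 2·0) + -1·(1·2 - -2·0)
    = 1·0 - -2·-2 + -1·2
    = 0 + -4 + -2 = -6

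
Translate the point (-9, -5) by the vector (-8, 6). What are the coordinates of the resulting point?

Translation by (-8, 6) (homogeneous matrix [[1, 0, -8], [0, 1, 6], [0, 0, 1]]):
x' = -9 + -8 = -17
y' = -5 + 6 = 1
Result: (-17, 1)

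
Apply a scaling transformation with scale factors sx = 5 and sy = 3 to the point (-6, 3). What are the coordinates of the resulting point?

Scaling matrix:
[[5, 0], [0, 3]]
Result: (-6 × 5, 3 × 3) = (-30, 9)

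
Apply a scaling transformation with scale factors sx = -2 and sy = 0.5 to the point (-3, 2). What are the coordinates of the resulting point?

Scaling matrix:
[[-2, 0], [0, 0.50]]
Result: (-3 × -2, 2 × 0.5) = (6, 1)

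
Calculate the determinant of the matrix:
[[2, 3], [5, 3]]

For a 2×2 matrix [[a, b], [c, d]], det = ad - bc
det = (2)(3) - (3)(5) = 6 - 15 = -9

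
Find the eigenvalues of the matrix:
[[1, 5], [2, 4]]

Characteristic equation: det(A - λI) = 0
λ² - (trace)λ + (det) = 0
trace = 1 + 4 = 5, det = (1)(4) - (5)(2) = -6
λ² - (5)λ + (-6) = 0
λ = (5 ± √((5)² - 4·(-6))) / 2 = (5 ± √49) / 2
Solving: λ = -1, 6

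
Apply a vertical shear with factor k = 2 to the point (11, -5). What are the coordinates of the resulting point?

Shear matrix for vertical shear with factor k = 2:
[[1, 0], [2, 1]]
Result: (11, -5) → (11, 17)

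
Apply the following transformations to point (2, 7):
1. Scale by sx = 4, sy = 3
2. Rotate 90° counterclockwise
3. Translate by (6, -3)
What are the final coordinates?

Step 1: Scale → (8, 21)
Step 2: Rotate 90° → (-21, 8)
Step 3: Translate → (-15, 5)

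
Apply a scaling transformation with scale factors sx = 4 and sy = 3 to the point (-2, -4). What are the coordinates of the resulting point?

Scaling matrix:
[[4, 0], [0, 3]]
Result: (-2 × 4, -4 × 3) = (-8, -12)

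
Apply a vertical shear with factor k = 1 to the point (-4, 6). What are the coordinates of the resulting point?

Shear matrix for vertical shear with factor k = 1:
[[1, 0], [1, 1]]
Result: (-4, 6) → (-4, 2)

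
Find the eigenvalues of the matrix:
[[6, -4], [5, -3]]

Characteristic equation: det(A - λI) = 0
λ² - (trace)λ + (det) = 0
trace = 6 + -3 = 3, det = (6)(-3) - (-4)(5) = 2
λ² - (3)λ + (2) = 0
λ = (3 ± √((3)² - 4·(2))) / 2 = (3 ± √1) / 2
Solving: λ = 1, 2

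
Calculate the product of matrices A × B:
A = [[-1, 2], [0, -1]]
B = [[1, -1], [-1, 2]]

Matrix multiplication:
C[0][0] = -1×1 + 2×-1 = -3
C[0][1] = -1×-1 + 2×2 = 5
C[1][0] = 0×1 + -1×-1 = 1
C[1][1] = 0×-1 + -1×2 = -2
Result: [[-3, 5], [1, -2]]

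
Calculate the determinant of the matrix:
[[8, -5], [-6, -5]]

For a 2×2 matrix [[a, b], [c, d]], det = ad - bc
det = (8)(-5) - (-5)(-6) = -40 - 30 = -70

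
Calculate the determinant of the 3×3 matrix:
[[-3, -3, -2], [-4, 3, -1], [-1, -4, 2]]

Expansion along first row:
det = -3·det([[3,-1],[-4,2]]) - -3·det([[-4,-1],[-1,2]]) + -2·det([[-4,3],[-1,-4]])
    = -3·(3·2 - -1·-4) - -3·(-4·2 - -1·-1) + -2·(-4·-4 - 3·-1)
    = -3·2 - -3·-9 + -2·19
    = -6 + -27 + -38 = -71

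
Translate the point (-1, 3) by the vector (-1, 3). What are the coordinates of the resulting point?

Translation by (-1, 3) (homogeneous matrix [[1, 0, -1], [0, 1, 3], [0, 0, 1]]):
x' = -1 + -1 = -2
y' = 3 + 3 = 6
Result: (-2, 6)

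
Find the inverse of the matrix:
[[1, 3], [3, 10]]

For [[a,b],[c,d]], inverse = (1/det)·[[d,-b],[-c,a]]
det = (1)(10) - (3)(3) = 10 - 9 = 1
Inverse = [[10, -3], [-3, 1]]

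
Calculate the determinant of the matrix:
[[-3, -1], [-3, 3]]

For a 2×2 matrix [[a, b], [c, d]], det = ad - bc
det = (-3)(3) - (-1)(-3) = -9 - 3 = -12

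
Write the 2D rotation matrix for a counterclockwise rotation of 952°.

Rotation matrix formula: [[cos θ, -sin θ], [sin θ, cos θ]]
For θ = 952°:
cos(952°) = -0.6157
sin(952°) = -0.7880
Result: [[-0.6157, 0.7880], [-0.7880, -0.6157]]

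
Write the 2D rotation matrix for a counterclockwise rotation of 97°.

Rotation matrix formula: [[cos θ, -sin θ], [sin θ, cos θ]]
For θ = 97°:
cos(97°) = -0.1219
sin(97°) = 0.9925
Result: [[-0.1219, -0.9925], [0.9925, -0.1219]]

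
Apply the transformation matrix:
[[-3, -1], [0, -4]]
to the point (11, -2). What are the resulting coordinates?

Matrix multiplication:
[[-3, -1], [0, -4]] × [11, -2]ᵀ
= [(-3)(11) + (-1)(-2), (0)(11) + (-4)(-2)]ᵀ
= [-31, 8]ᵀ
Result: (-31, 8)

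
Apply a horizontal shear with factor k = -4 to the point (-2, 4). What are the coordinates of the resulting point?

Shear matrix for horizontal shear with factor k = -4:
[[1, -4], [0, 1]]
Result: (-2, 4) → (-18, 4)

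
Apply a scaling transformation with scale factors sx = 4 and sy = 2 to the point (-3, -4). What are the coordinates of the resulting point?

Scaling matrix:
[[4, 0], [0, 2]]
Result: (-3 × 4, -4 × 2) = (-12, -8)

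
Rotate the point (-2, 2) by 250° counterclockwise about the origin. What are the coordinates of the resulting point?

Rotation matrix for 250°: [[cos 250°, -sin 250°], [sin 250°, cos 250°]] ≈ [[-0.342020, 0.939693], [-0.939693, -0.342020]]
[[-0.342020, 0.939693], [-0.939693, -0.342020]] × [-2, 2]ᵀ ≈ [2.5634, 1.1953]ᵀ
Result: (2.5634, 1.1953)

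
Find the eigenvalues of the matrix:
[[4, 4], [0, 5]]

Characteristic equation: det(A - λI) = 0
λ² - (trace)λ + (det) = 0
trace = 4 + 5 = 9, det = (4)(5) - (4)(0) = 20
λ² - (9)λ + (20) = 0
λ = (9 ± √((9)² - 4·(20))) / 2 = (9 ± √1) / 2
Solving: λ = 4, 5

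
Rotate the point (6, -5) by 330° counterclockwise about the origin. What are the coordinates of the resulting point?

Rotation matrix for 330°: [[cos 330°, -sin 330°], [sin 330°, cos 330°]] ≈ [[0.866025, 0.500000], [-0.500000, 0.866025]]
[[0.866025, 0.500000], [-0.500000, 0.866025]] × [6, -5]ᵀ ≈ [2.6962, -7.3301]ᵀ
Result: (2.6962, -7.3301)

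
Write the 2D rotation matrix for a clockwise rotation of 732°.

Rotation matrix formula: [[cos θ, -sin θ], [sin θ, cos θ]]
A clockwise rotation by 732° is equivalent to a counterclockwise rotation by -732°.
For θ = -732°:
cos(-732°) = 0.9781
sin(-732°) = -0.2079
Result: [[0.9781, 0.2079], [-0.2079, 0.9781]]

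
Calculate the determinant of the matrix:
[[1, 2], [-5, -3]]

For a 2×2 matrix [[a, b], [c, d]], det = ad - bc
det = (1)(-3) - (2)(-5) = -3 - -10 = 7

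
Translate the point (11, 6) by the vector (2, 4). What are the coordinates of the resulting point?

Translation by (2, 4) (homogeneous matrix [[1, 0, 2], [0, 1, 4], [0, 0, 1]]):
x' = 11 + 2 = 13
y' = 6 + 4 = 10
Result: (13, 10)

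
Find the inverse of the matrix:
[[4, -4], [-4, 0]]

For [[a,b],[c,d]], inverse = (1/det)·[[d,-b],[-c,a]]
det = (4)(0) - (-4)(-4) = 0 - 16 = -16
Inverse = (1/-16)·[[0, 4], [4, 4]]
= [[0, -1/4], [-1/4, -1/4]]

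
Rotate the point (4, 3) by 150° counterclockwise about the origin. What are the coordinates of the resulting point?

Rotation matrix for 150°: [[cos 150°, -sin 150°], [sin 150°, cos 150°]] ≈ [[-0.866025, -0.500000], [0.500000, -0.866025]]
[[-0.866025, -0.500000], [0.500000, -0.866025]] × [4, 3]ᵀ ≈ [-4.9641, -0.5981]ᵀ
Result: (-4.9641, -0.5981)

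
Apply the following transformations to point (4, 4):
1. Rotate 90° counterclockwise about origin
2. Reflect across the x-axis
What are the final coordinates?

Step 1: Rotate 90° → (-4, 4)
Step 2: Reflect across x-axis → (-4, -4)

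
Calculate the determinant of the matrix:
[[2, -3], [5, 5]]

For a 2×2 matrix [[a, b], [c, d]], det = ad - bc
det = (2)(5) - (-3)(5) = 10 - -15 = 25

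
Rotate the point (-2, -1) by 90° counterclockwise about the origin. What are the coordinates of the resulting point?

Rotation matrix for 90°: [[cos 90°, -sin 90°], [sin 90°, cos 90°]] = [[0, -1], [1, 0]]
[[0, -1], [1, 0]] × [-2, -1]ᵀ = [1, -2]ᵀ
Result: (1, -2)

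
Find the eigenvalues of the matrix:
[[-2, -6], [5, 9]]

Characteristic equation: det(A - λI) = 0
λ² - (trace)λ + (det) = 0
trace = -2 + 9 = 7, det = (-2)(9) - (-6)(5) = 12
λ² - (7)λ + (12) = 0
λ = (7 ± √((7)² - 4·(12))) / 2 = (7 ± √1) / 2
Solving: λ = 3, 4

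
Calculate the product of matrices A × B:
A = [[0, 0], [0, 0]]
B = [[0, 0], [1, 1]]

Matrix multiplication:
C[0][0] = 0×0 + 0×1 = 0
C[0][1] = 0×0 + 0×1 = 0
C[1][0] = 0×0 + 0×1 = 0
C[1][1] = 0×0 + 0×1 = 0
Result: [[0, 0], [0, 0]]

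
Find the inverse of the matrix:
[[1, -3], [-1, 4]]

For [[a,b],[c,d]], inverse = (1/det)·[[d,-b],[-c,a]]
det = (1)(4) - (-3)(-1) = 4 - 3 = 1
Inverse = [[4, 3], [1, 1]]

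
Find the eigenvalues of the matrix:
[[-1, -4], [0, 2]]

Characteristic equation: det(A - λI) = 0
λ² - (trace)λ + (det) = 0
trace = -1 + 2 = 1, det = (-1)(2) - (-4)(0) = -2
λ² - (1)λ + (-2) = 0
λ = (1 ± √((1)² - 4·(-2))) / 2 = (1 ± √9) / 2
Solving: λ = -1, 2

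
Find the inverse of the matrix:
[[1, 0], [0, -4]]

For [[a,b],[c,d]], inverse = (1/det)·[[d,-b],[-c,a]]
det = (1)(-4) - (0)(0) = -4 - 0 = -4
Inverse = (1/-4)·[[-4, 0], [0, 1]]
= [[1, 0], [0, -1/4]]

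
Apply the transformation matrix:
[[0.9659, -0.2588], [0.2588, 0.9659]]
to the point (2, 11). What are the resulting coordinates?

Matrix multiplication:
[[0.9659, -0.2588], [0.2588, 0.9659]] × [2, 11]ᵀ
= [(0.9659)(2) + (-0.2588)(11), (0.2588)(2) + (0.9659)(11)]ᵀ
= [-0.9150, 11.1425]ᵀ
Result: (-0.9150, 11.1425)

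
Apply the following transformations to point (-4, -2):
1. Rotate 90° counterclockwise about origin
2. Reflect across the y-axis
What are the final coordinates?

Step 1: Rotate 90° → (2, -4)
Step 2: Reflect across y-axis → (-2, -4)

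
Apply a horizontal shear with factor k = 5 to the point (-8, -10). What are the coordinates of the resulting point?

Shear matrix for horizontal shear with factor k = 5:
[[1, 5], [0, 1]]
Result: (-8, -10) → (-58, -10)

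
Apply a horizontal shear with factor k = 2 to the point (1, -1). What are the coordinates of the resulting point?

Shear matrix for horizontal shear with factor k = 2:
[[1, 2], [0, 1]]
Result: (1, -1) → (-1, -1)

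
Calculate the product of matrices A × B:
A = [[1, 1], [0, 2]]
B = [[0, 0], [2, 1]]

Matrix multiplication:
C[0][0] = 1×0 + 1×2 = 2
C[0][1] = 1×0 + 1×1 = 1
C[1][0] = 0×0 + 2×2 = 4
C[1][1] = 0×0 + 2×1 = 2
Result: [[2, 1], [4, 2]]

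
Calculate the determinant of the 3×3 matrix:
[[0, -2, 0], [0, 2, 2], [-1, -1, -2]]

Expansion along first row:
det = 0·det([[2,2],[-1,-2]]) - -2·det([[0,2],[-1,-2]]) + 0·det([[0,2],[-1,-1]])
    = 0·(2·-2 - 2·-1) - -2·(0·-2 - 2·-1) + 0·(0·-1 - 2·-1)
    = 0·-2 - -2·2 + 0·2
    = 0 + 4 + 0 = 4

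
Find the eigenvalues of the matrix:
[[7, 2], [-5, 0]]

Characteristic equation: det(A - λI) = 0
λ² - (trace)λ + (det) = 0
trace = 7 + 0 = 7, det = (7)(0) - (2)(-5) = 10
λ² - (7)λ + (10) = 0
λ = (7 ± √((7)² - 4·(10))) / 2 = (7 ± √9) / 2
Solving: λ = 2, 5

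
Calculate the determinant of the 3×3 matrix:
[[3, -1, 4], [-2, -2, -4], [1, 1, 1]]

Expansion along first row:
det = 3·det([[-2,-4],[1,1]]) - -1·det([[-2,-4],[1,1]]) + 4·det([[-2,-2],[1,1]])
    = 3·(-2·1 - -4·1) - -1·(-2·1 - -4·1) + 4·(-2·1 - -2·1)
    = 3·2 - -1·2 + 4·0
    = 6 + 2 + 0 = 8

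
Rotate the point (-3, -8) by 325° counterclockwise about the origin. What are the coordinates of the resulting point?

Rotation matrix for 325°: [[cos 325°, -sin 325°], [sin 325°, cos 325°]] ≈ [[0.819152, 0.573576], [-0.573576, 0.819152]]
[[0.819152, 0.573576], [-0.573576, 0.819152]] × [-3, -8]ᵀ ≈ [-7.0461, -4.8325]ᵀ
Result: (-7.0461, -4.8325)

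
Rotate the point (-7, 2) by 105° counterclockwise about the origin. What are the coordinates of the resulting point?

Rotation matrix for 105°: [[cos 105°, -sin 105°], [sin 105°, cos 105°]] ≈ [[-0.258819, -0.965926], [0.965926, -0.258819]]
[[-0.258819, -0.965926], [0.965926, -0.258819]] × [-7, 2]ᵀ ≈ [-0.1201, -7.2791]ᵀ
Result: (-0.1201, -7.2791)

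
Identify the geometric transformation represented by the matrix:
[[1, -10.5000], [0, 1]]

This matrix represents: horizontal shear with factor -10.5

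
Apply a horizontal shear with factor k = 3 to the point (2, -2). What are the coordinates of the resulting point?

Shear matrix for horizontal shear with factor k = 3:
[[1, 3], [0, 1]]
Result: (2, -2) → (-4, -2)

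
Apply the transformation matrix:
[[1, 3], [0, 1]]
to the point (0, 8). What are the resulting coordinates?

Matrix multiplication:
[[1, 3], [0, 1]] × [0, 8]ᵀ
= [(1)(0) + (3)(8), (0)(0) + (1)(8)]ᵀ
= [24, 8]ᵀ
Result: (24, 8)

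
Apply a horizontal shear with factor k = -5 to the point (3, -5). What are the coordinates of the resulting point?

Shear matrix for horizontal shear with factor k = -5:
[[1, -5], [0, 1]]
Result: (3, -5) → (28, -5)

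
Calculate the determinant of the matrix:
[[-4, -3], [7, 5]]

For a 2×2 matrix [[a, b], [c, d]], det = ad - bc
det = (-4)(5) - (-3)(7) = -20 - -21 = 1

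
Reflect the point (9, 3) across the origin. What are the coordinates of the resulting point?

Reflection across origin: (9, 3) → (-9, -3)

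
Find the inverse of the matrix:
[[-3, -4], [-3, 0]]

For [[a,b],[c,d]], inverse = (1/det)·[[d,-b],[-c,a]]
det = (-3)(0) - (-4)(-3) = 0 - 12 = -12
Inverse = (1/-12)·[[0, 4], [3, -3]]
= [[0, -1/3], [-1/4, 1/4]]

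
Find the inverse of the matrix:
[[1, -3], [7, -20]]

For [[a,b],[c,d]], inverse = (1/det)·[[d,-b],[-c,a]]
det = (1)(-20) - (-3)(7) = -20 - -21 = 1
Inverse = [[-20, 3], [-7, 1]]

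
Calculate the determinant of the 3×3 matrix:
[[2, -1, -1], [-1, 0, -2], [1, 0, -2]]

Expansion along first row:
det = 2·det([[0,-2],[0,-2]]) - -1·det([[-1,-2],[1,-2]]) + -1·det([[-1,0],[1,0]])
    = 2·(0·-2 - -2·0) - -1·(-1·-2 - -2·1) + -1·(-1·0 - 0·1)
    = 2·0 - -1·4 + -1·0
    = 0 + 4 + 0 = 4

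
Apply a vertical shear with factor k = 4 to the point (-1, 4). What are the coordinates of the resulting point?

Shear matrix for vertical shear with factor k = 4:
[[1, 0], [4, 1]]
Result: (-1, 4) → (-1, 0)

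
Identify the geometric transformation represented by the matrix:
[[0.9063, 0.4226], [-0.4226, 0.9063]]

This matrix represents: rotation by 335° counterclockwise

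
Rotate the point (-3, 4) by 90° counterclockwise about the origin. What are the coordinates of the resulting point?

Rotation matrix for 90°: [[cos 90°, -sin 90°], [sin 90°, cos 90°]] = [[0, -1], [1, 0]]
[[0, -1], [1, 0]] × [-3, 4]ᵀ = [-4, -3]ᵀ
Result: (-4, -3)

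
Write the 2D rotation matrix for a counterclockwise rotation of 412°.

Rotation matrix formula: [[cos θ, -sin θ], [sin θ, cos θ]]
For θ = 412°:
cos(412°) = 0.6157
sin(412°) = 0.7880
Result: [[0.6157, -0.7880], [0.7880, 0.6157]]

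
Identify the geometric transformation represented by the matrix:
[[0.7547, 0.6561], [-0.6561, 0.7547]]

This matrix represents: rotation by 319° counterclockwise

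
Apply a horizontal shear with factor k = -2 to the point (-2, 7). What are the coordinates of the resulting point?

Shear matrix for horizontal shear with factor k = -2:
[[1, -2], [0, 1]]
Result: (-2, 7) → (-16, 7)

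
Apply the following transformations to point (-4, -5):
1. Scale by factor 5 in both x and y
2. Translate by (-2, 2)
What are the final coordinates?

Step 1: Scale (-4, -5) by 5 → (-20, -25)
Step 2: Translate by (-2, 2) → (-22, -23)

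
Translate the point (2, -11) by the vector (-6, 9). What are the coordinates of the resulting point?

Translation by (-6, 9) (homogeneous matrix [[1, 0, -6], [0, 1, 9], [0, 0, 1]]):
x' = 2 + -6 = -4
y' = -11 + 9 = -2
Result: (-4, -2)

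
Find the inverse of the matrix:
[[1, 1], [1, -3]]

For [[a,b],[c,d]], inverse = (1/det)·[[d,-b],[-c,a]]
det = (1)(-3) - (1)(1) = -3 - 1 = -4
Inverse = (1/-4)·[[-3, -1], [-1, 1]]
= [[3/4, 1/4], [1/4, -1/4]]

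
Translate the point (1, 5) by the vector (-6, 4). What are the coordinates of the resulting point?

Translation by (-6, 4) (homogeneous matrix [[1, 0, -6], [0, 1, 4], [0, 0, 1]]):
x' = 1 + -6 = -5
y' = 5 + 4 = 9
Result: (-5, 9)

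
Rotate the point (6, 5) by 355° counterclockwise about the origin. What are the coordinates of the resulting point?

Rotation matrix for 355°: [[cos 355°, -sin 355°], [sin 355°, cos 355°]] ≈ [[0.996195, 0.087156], [-0.087156, 0.996195]]
[[0.996195, 0.087156], [-0.087156, 0.996195]] × [6, 5]ᵀ ≈ [6.4129, 4.4580]ᵀ
Result: (6.4129, 4.4580)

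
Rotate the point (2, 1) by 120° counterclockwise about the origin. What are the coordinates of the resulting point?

Rotation matrix for 120°: [[cos 120°, -sin 120°], [sin 120°, cos 120°]] ≈ [[-0.500000, -0.866025], [0.866025, -0.500000]]
[[-0.500000, -0.866025], [0.866025, -0.500000]] × [2, 1]ᵀ ≈ [-1.8660, 1.2321]ᵀ
Result: (-1.8660, 1.2321)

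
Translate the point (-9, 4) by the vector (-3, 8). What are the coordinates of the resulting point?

Translation by (-3, 8) (homogeneous matrix [[1, 0, -3], [0, 1, 8], [0, 0, 1]]):
x' = -9 + -3 = -12
y' = 4 + 8 = 12
Result: (-12, 12)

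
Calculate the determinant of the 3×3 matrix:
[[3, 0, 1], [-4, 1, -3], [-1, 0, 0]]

Expansion along first row:
det = 3·det([[1,-3],[0,0]]) - 0·det([[-4,-3],[-1,0]]) + 1·det([[-4,1],[-1,0]])
    = 3·(1·0 - -3·0) - 0·(-4·0 - -3·-1) + 1·(-4·0 - 1·-1)
    = 3·0 - 0·-3 + 1·1
    = 0 + 0 + 1 = 1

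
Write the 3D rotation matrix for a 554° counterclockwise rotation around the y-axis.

Rotation matrix for counterclockwise 554° around y-axis:
cos(554°) = -0.9703, sin(554°) = -0.2419
Result: [[-0.9703, 0, -0.2419], [0, 1, 0], [0.2419, 0, -0.9703]]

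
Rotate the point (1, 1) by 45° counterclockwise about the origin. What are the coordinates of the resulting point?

Rotation matrix for 45°: [[cos 45°, -sin 45°], [sin 45°, cos 45°]] ≈ [[0.707107, -0.707107], [0.707107, 0.707107]]
[[0.707107, -0.707107], [0.707107, 0.707107]] × [1, 1]ᵀ ≈ [0, 1.4142]ᵀ
Result: (0, 1.4142)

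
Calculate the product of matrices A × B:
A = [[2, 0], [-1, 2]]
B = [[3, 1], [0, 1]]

Matrix multiplication:
C[0][0] = 2×3 + 0×0 = 6
C[0][1] = 2×1 + 0×1 = 2
C[1][0] = -1×3 + 2×0 = -3
C[1][1] = -1×1 + 2×1 = 1
Result: [[6, 2], [-3, 1]]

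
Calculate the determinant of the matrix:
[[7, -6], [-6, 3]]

For a 2×2 matrix [[a, b], [c, d]], det = ad - bc
det = (7)(3) - (-6)(-6) = 21 - 36 = -15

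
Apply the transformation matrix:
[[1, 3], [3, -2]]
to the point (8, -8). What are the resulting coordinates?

Matrix multiplication:
[[1, 3], [3, -2]] × [8, -8]ᵀ
= [(1)(8) + (3)(-8), (3)(8) + (-2)(-8)]ᵀ
= [-16, 40]ᵀ
Result: (-16, 40)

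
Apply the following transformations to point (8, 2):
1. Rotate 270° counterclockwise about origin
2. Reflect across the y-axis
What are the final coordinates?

Step 1: Rotate 270° → (2, -8)
Step 2: Reflect across y-axis → (-2, -8)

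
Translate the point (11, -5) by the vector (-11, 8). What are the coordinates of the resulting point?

Translation by (-11, 8) (homogeneous matrix [[1, 0, -11], [0, 1, 8], [0, 0, 1]]):
x' = 11 + -11 = 0
y' = -5 + 8 = 3
Result: (0, 3)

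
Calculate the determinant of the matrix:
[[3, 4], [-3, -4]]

For a 2×2 matrix [[a, b], [c, d]], det = ad - bc
det = (3)(-4) - (4)(-3) = -12 - -12 = 0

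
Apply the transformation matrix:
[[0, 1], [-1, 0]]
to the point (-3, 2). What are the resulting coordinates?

Matrix multiplication:
[[0, 1], [-1, 0]] × [-3, 2]ᵀ
= [(0)(-3) + (1)(2), (-1)(-3) + (0)(2)]ᵀ
= [2, 3]ᵀ
Result: (2, 3)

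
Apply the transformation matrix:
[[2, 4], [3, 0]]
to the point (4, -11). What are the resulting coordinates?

Matrix multiplication:
[[2, 4], [3, 0]] × [4, -11]ᵀ
= [(2)(4) + (4)(-11), (3)(4) + (0)(-11)]ᵀ
= [-36, 12]ᵀ
Result: (-36, 12)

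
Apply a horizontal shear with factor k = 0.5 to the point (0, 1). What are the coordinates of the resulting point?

Shear matrix for horizontal shear with factor k = 0.5:
[[1, 0.50], [0, 1]]
Result: (0, 1) → (0.5, 1)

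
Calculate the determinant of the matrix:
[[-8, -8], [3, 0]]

For a 2×2 matrix [[a, b], [c, d]], det = ad - bc
det = (-8)(0) - (-8)(3) = 0 - -24 = 24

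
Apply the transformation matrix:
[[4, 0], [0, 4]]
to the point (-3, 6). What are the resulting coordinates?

Matrix multiplication:
[[4, 0], [0, 4]] × [-3, 6]ᵀ
= [(4)(-3) + (0)(6), (0)(-3) + (4)(6)]ᵀ
= [-12, 24]ᵀ
Result: (-12, 24)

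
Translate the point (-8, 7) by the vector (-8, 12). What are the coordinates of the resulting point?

Translation by (-8, 12) (homogeneous matrix [[1, 0, -8], [0, 1, 12], [0, 0, 1]]):
x' = -8 + -8 = -16
y' = 7 + 12 = 19
Result: (-16, 19)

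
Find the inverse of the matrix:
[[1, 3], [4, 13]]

For [[a,b],[c,d]], inverse = (1/det)·[[d,-b],[-c,a]]
det = (1)(13) - (3)(4) = 13 - 12 = 1
Inverse = [[13, -3], [-4, 1]]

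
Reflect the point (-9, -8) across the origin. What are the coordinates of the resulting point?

Reflection across origin: (-9, -8) → (9, 8)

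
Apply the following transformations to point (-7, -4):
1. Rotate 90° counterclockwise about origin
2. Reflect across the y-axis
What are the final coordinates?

Step 1: Rotate 90° → (4, -7)
Step 2: Reflect across y-axis → (-4, -7)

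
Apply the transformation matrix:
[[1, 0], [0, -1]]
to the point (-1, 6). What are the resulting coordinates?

Matrix multiplication:
[[1, 0], [0, -1]] × [-1, 6]ᵀ
= [(1)(-1) + (0)(6), (0)(-1) + (-1)(6)]ᵀ
= [-1, -6]ᵀ
Result: (-1, -6)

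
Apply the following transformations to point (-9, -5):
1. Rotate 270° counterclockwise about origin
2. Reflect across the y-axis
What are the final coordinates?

Step 1: Rotate 270° → (-5, 9)
Step 2: Reflect across y-axis → (5, 9)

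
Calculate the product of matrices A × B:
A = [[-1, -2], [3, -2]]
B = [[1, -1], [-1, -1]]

Matrix multiplication:
C[0][0] = -1×1 + -2×-1 = 1
C[0][1] = -1×-1 + -2×-1 = 3
C[1][0] = 3×1 + -2×-1 = 5
C[1][1] = 3×-1 + -2×-1 = -1
Result: [[1, 3], [5, -1]]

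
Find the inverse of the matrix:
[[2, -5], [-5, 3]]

For [[a,b],[c,d]], inverse = (1/det)·[[d,-b],[-c,a]]
det = (2)(3) - (-5)(-5) = 6 - 25 = -19
Inverse = (1/-19)·[[3, 5], [5, 2]]
= [[-3/19, -5/19], [-5/19, -2/19]]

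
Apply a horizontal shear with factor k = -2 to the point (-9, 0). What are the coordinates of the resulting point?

Shear matrix for horizontal shear with factor k = -2:
[[1, -2], [0, 1]]
Result: (-9, 0) → (-9, 0)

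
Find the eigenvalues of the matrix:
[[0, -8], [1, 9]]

Characteristic equation: det(A - λI) = 0
λ² - (trace)λ + (det) = 0
trace = 0 + 9 = 9, det = (0)(9) - (-8)(1) = 8
λ² - (9)λ + (8) = 0
λ = (9 ± √((9)² - 4·(8))) / 2 = (9 ± √49) / 2
Solving: λ = 1, 8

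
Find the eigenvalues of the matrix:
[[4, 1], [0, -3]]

Characteristic equation: det(A - λI) = 0
λ² - (trace)λ + (det) = 0
trace = 4 + -3 = 1, det = (4)(-3) - (1)(0) = -12
λ² - (1)λ + (-12) = 0
λ = (1 ± √((1)² - 4·(-12))) / 2 = (1 ± √49) / 2
Solving: λ = -3, 4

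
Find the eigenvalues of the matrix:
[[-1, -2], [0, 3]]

Characteristic equation: det(A - λI) = 0
λ² - (trace)λ + (det) = 0
trace = -1 + 3 = 2, det = (-1)(3) - (-2)(0) = -3
λ² - (2)λ + (-3) = 0
λ = (2 ± √((2)² - 4·(-3))) / 2 = (2 ± √16) / 2
Solving: λ = -1, 3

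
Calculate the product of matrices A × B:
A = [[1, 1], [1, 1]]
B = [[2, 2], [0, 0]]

Matrix multiplication:
C[0][0] = 1×2 + 1×0 = 2
C[0][1] = 1×2 + 1×0 = 2
C[1][0] = 1×2 + 1×0 = 2
C[1][1] = 1×2 + 1×0 = 2
Result: [[2, 2], [2, 2]]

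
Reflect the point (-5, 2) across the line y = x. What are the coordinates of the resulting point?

Reflection across line y = x: (-5, 2) → (2, -5)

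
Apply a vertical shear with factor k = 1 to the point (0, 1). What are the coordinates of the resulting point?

Shear matrix for vertical shear with factor k = 1:
[[1, 0], [1, 1]]
Result: (0, 1) → (0, 1)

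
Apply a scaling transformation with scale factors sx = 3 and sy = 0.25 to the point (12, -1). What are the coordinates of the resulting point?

Scaling matrix:
[[3, 0], [0, 0.25]]
Result: (12 × 3, -1 × 0.25) = (36, -0.25)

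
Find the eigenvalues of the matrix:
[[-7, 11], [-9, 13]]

Characteristic equation: det(A - λI) = 0
λ² - (trace)λ + (det) = 0
trace = -7 + 13 = 6, det = (-7)(13) - (11)(-9) = 8
λ² - (6)λ + (8) = 0
λ = (6 ± √((6)² - 4·(8))) / 2 = (6 ± √4) / 2
Solving: λ = 2, 4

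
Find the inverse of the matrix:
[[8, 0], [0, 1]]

For [[a,b],[c,d]], inverse = (1/det)·[[d,-b],[-c,a]]
det = (8)(1) - (0)(0) = 8 - 0 = 8
Inverse = (1/8)·[[1, 0], [0, 8]]
= [[1/8, 0], [0, 1]]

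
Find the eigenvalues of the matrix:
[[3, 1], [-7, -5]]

Characteristic equation: det(A - λI) = 0
λ² - (trace)λ + (det) = 0
trace = 3 + -5 = -2, det = (3)(-5) - (1)(-7) = -8
λ² - (-2)λ + (-8) = 0
λ = (-2 ± √((-2)² - 4·(-8))) / 2 = (-2 ± √36) / 2
Solving: λ = -4, 2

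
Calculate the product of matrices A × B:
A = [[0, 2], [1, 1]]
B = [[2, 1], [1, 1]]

Matrix multiplication:
C[0][0] = 0×2 + 2×1 = 2
C[0][1] = 0×1 + 2×1 = 2
C[1][0] = 1×2 + 1×1 = 3
C[1][1] = 1×1 + 1×1 = 2
Result: [[2, 2], [3, 2]]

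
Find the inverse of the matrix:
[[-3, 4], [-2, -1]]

For [[a,b],[c,d]], inverse = (1/det)·[[d,-b],[-c,a]]
det = (-3)(-1) - (4)(-2) = 3 - -8 = 11
Inverse = (1/11)·[[-1, -4], [2, -3]]
= [[-1/11, -4/11], [2/11, -3/11]]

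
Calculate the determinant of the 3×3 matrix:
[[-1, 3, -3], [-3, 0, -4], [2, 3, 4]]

Expansion along first row:
det = -1·det([[0,-4],[3,4]]) - 3·det([[-3,-4],[2,4]]) + -3·det([[-3,0],[2,3]])
    = -1·(0·4 - -4·3) - 3·(-3·4 - -4·2) + -3·(-3·3 - 0·2)
    = -1·12 - 3·-4 + -3·-9
    = -12 + 12 + 27 = 27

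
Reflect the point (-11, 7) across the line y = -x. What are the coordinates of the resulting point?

Reflection across line y = -x: (-11, 7) → (-7, 11)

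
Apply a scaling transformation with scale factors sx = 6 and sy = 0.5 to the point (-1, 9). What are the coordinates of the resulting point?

Scaling matrix:
[[6, 0], [0, 0.50]]
Result: (-1 × 6, 9 × 0.5) = (-6, 4.5)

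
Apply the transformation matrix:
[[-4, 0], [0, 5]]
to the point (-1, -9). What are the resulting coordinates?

Matrix multiplication:
[[-4, 0], [0, 5]] × [-1, -9]ᵀ
= [(-4)(-1) + (0)(-9), (0)(-1) + (5)(-9)]ᵀ
= [4, -45]ᵀ
Result: (4, -45)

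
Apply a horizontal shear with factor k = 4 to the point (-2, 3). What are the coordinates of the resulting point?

Shear matrix for horizontal shear with factor k = 4:
[[1, 4], [0, 1]]
Result: (-2, 3) → (10, 3)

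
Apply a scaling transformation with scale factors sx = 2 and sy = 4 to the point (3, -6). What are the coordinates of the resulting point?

Scaling matrix:
[[2, 0], [0, 4]]
Result: (3 × 2, -6 × 4) = (6, -24)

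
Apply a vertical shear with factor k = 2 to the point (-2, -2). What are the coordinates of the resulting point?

Shear matrix for vertical shear with factor k = 2:
[[1, 0], [2, 1]]
Result: (-2, -2) → (-2, -6)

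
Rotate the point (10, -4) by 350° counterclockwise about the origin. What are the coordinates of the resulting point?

Rotation matrix for 350°: [[cos 350°, -sin 350°], [sin 350°, cos 350°]] ≈ [[0.984808, 0.173648], [-0.173648, 0.984808]]
[[0.984808, 0.173648], [-0.173648, 0.984808]] × [10, -4]ᵀ ≈ [9.1535, -5.6757]ᵀ
Result: (9.1535, -5.6757)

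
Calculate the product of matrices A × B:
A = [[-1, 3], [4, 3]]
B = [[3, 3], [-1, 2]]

Matrix multiplication:
C[0][0] = -1×3 + 3×-1 = -6
C[0][1] = -1×3 + 3×2 = 3
C[1][0] = 4×3 + 3×-1 = 9
C[1][1] = 4×3 + 3×2 = 18
Result: [[-6, 3], [9, 18]]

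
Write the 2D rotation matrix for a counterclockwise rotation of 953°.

Rotation matrix formula: [[cos θ, -sin θ], [sin θ, cos θ]]
For θ = 953°:
cos(953°) = -0.6018
sin(953°) = -0.7986
Result: [[-0.6018, 0.7986], [-0.7986, -0.6018]]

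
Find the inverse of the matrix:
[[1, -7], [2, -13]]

For [[a,b],[c,d]], inverse = (1/det)·[[d,-b],[-c,a]]
det = (1)(-13) - (-7)(2) = -13 - -14 = 1
Inverse = [[-13, 7], [-2, 1]]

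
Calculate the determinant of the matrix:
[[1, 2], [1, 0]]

For a 2×2 matrix [[a, b], [c, d]], det = ad - bc
det = (1)(0) - (2)(1) = 0 - 2 = -2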